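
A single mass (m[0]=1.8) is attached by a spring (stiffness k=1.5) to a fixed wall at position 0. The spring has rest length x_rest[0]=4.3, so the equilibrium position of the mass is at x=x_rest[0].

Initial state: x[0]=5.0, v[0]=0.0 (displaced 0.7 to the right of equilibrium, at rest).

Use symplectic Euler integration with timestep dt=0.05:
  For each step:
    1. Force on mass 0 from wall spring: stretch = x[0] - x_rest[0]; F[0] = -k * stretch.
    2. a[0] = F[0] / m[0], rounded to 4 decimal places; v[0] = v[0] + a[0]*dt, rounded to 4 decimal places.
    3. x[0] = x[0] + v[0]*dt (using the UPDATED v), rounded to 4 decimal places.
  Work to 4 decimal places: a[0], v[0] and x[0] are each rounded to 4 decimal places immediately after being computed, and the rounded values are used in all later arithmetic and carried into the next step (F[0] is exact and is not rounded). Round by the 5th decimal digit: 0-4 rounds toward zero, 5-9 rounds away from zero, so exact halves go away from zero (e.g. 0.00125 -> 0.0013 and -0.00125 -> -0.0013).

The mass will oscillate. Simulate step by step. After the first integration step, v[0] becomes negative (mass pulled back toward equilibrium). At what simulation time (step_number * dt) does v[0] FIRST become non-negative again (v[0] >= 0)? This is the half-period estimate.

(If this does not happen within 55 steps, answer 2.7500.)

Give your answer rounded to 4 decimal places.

Step 0: x=[5.0000] v=[0.0000]
Step 1: x=[4.9985] v=[-0.0292]
Step 2: x=[4.9956] v=[-0.0583]
Step 3: x=[4.9912] v=[-0.0873]
Step 4: x=[4.9854] v=[-0.1161]
Step 5: x=[4.9782] v=[-0.1447]
Step 6: x=[4.9696] v=[-0.1730]
Step 7: x=[4.9596] v=[-0.2009]
Step 8: x=[4.9482] v=[-0.2284]
Step 9: x=[4.9354] v=[-0.2554]
Step 10: x=[4.9213] v=[-0.2819]
Step 11: x=[4.9059] v=[-0.3078]
Step 12: x=[4.8893] v=[-0.3330]
Step 13: x=[4.8714] v=[-0.3576]
Step 14: x=[4.8523] v=[-0.3814]
Step 15: x=[4.8321] v=[-0.4044]
Step 16: x=[4.8108] v=[-0.4266]
Step 17: x=[4.7884] v=[-0.4479]
Step 18: x=[4.7650] v=[-0.4683]
Step 19: x=[4.7406] v=[-0.4877]
Step 20: x=[4.7153] v=[-0.5061]
Step 21: x=[4.6891] v=[-0.5234]
Step 22: x=[4.6621] v=[-0.5396]
Step 23: x=[4.6344] v=[-0.5547]
Step 24: x=[4.6060] v=[-0.5686]
Step 25: x=[4.5769] v=[-0.5814]
Step 26: x=[4.5473] v=[-0.5929]
Step 27: x=[4.5171] v=[-0.6032]
Step 28: x=[4.4865] v=[-0.6122]
Step 29: x=[4.4555] v=[-0.6200]
Step 30: x=[4.4242] v=[-0.6265]
Step 31: x=[4.3926] v=[-0.6317]
Step 32: x=[4.3608] v=[-0.6356]
Step 33: x=[4.3289] v=[-0.6381]
Step 34: x=[4.2969] v=[-0.6393]
Step 35: x=[4.2649] v=[-0.6392]
Step 36: x=[4.2330] v=[-0.6377]
Step 37: x=[4.2013] v=[-0.6349]
Step 38: x=[4.1698] v=[-0.6308]
Step 39: x=[4.1385] v=[-0.6254]
Step 40: x=[4.1076] v=[-0.6187]
Step 41: x=[4.0771] v=[-0.6107]
Step 42: x=[4.0470] v=[-0.6014]
Step 43: x=[4.0175] v=[-0.5909]
Step 44: x=[3.9885] v=[-0.5791]
Step 45: x=[3.9602] v=[-0.5661]
Step 46: x=[3.9326] v=[-0.5519]
Step 47: x=[3.9058] v=[-0.5366]
Step 48: x=[3.8798] v=[-0.5202]
Step 49: x=[3.8547] v=[-0.5027]
Step 50: x=[3.8305] v=[-0.4841]
Step 51: x=[3.8073] v=[-0.4645]
Step 52: x=[3.7851] v=[-0.4440]
Step 53: x=[3.7640] v=[-0.4225]
Step 54: x=[3.7440] v=[-0.4002]
Step 55: x=[3.7252] v=[-0.3770]
v[0] did not become non-negative within 55 steps; using fallback time=2.7500

Answer: 2.7500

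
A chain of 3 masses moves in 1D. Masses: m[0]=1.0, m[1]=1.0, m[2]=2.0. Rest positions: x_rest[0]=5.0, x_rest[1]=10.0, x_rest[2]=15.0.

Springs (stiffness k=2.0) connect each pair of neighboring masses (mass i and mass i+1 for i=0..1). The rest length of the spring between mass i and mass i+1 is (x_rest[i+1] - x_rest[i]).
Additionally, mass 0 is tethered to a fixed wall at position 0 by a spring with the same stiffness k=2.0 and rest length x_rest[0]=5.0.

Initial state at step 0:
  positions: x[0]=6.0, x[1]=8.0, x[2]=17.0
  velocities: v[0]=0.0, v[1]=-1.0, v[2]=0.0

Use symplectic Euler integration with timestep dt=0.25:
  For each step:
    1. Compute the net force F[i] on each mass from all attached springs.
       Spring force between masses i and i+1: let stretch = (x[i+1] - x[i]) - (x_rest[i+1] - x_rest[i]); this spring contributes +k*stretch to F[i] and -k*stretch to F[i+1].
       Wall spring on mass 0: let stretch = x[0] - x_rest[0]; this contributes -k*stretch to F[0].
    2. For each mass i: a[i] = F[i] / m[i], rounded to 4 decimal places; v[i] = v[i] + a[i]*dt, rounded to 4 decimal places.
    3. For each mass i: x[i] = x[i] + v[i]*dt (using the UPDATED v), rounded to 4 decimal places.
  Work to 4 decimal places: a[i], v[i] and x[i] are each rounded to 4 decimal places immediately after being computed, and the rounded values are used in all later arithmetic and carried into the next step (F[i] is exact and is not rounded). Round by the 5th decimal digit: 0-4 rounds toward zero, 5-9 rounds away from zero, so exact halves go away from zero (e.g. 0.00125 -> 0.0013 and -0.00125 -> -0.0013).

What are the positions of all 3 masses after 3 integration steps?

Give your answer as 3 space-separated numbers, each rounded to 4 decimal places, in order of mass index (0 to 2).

Answer: 3.9648 11.2822 15.7700

Derivation:
Step 0: x=[6.0000 8.0000 17.0000] v=[0.0000 -1.0000 0.0000]
Step 1: x=[5.5000 8.6250 16.7500] v=[-2.0000 2.5000 -1.0000]
Step 2: x=[4.7031 9.8750 16.3047] v=[-3.1875 5.0000 -1.7813]
Step 3: x=[3.9648 11.2822 15.7700] v=[-2.9531 5.6289 -2.1387]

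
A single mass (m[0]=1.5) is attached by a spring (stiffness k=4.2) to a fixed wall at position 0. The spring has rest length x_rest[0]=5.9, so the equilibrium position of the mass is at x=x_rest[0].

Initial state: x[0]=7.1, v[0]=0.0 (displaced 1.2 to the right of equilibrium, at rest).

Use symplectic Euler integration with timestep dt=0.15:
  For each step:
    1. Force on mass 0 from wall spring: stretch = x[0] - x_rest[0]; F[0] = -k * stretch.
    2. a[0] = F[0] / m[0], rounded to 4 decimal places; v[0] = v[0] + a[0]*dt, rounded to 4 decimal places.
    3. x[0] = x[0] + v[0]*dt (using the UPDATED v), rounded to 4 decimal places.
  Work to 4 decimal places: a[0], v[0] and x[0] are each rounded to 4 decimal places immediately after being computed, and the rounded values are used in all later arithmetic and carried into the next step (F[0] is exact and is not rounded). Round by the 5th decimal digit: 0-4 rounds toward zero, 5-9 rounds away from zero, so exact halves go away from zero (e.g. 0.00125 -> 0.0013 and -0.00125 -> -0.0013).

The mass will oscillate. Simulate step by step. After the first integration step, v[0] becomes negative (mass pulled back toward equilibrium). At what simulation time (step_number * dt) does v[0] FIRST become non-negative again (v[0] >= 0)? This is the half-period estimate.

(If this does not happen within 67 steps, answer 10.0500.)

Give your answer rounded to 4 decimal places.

Step 0: x=[7.1000] v=[0.0000]
Step 1: x=[7.0244] v=[-0.5040]
Step 2: x=[6.8780] v=[-0.9762]
Step 3: x=[6.6700] v=[-1.3870]
Step 4: x=[6.4134] v=[-1.7104]
Step 5: x=[6.1245] v=[-1.9260]
Step 6: x=[5.8215] v=[-2.0203]
Step 7: x=[5.5234] v=[-1.9873]
Step 8: x=[5.2490] v=[-1.8291]
Step 9: x=[5.0156] v=[-1.5557]
Step 10: x=[4.8380] v=[-1.1843]
Step 11: x=[4.7273] v=[-0.7383]
Step 12: x=[4.6904] v=[-0.2458]
Step 13: x=[4.7297] v=[0.2622]
First v>=0 after going negative at step 13, time=1.9500

Answer: 1.9500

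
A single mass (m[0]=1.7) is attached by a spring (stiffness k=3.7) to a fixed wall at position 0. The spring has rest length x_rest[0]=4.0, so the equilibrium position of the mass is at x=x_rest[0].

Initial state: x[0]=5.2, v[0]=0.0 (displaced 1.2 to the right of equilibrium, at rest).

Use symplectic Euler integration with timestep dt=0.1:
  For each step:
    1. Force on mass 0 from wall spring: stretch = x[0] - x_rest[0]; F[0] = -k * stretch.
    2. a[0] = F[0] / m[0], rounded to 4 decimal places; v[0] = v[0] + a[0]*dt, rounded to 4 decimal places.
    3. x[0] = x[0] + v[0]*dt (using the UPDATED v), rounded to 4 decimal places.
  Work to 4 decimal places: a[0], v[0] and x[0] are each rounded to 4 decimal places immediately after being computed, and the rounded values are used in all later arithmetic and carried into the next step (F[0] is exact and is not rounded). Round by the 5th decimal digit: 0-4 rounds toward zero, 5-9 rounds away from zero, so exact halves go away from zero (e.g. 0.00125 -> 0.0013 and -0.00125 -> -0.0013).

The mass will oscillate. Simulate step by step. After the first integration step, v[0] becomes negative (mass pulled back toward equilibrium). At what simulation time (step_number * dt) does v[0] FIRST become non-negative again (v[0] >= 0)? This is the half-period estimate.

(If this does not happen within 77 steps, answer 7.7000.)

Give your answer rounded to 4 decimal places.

Step 0: x=[5.2000] v=[0.0000]
Step 1: x=[5.1739] v=[-0.2612]
Step 2: x=[5.1222] v=[-0.5167]
Step 3: x=[5.0461] v=[-0.7609]
Step 4: x=[4.9472] v=[-0.9886]
Step 5: x=[4.8277] v=[-1.1948]
Step 6: x=[4.6902] v=[-1.3750]
Step 7: x=[4.5377] v=[-1.5252]
Step 8: x=[4.3735] v=[-1.6422]
Step 9: x=[4.2012] v=[-1.7235]
Step 10: x=[4.0245] v=[-1.7673]
Step 11: x=[3.8472] v=[-1.7726]
Step 12: x=[3.6733] v=[-1.7393]
Step 13: x=[3.5065] v=[-1.6682]
Step 14: x=[3.3504] v=[-1.5608]
Step 15: x=[3.2085] v=[-1.4194]
Step 16: x=[3.0838] v=[-1.2471]
Step 17: x=[2.9790] v=[-1.0477]
Step 18: x=[2.8965] v=[-0.8255]
Step 19: x=[2.8380] v=[-0.5853]
Step 20: x=[2.8048] v=[-0.3324]
Step 21: x=[2.7976] v=[-0.0723]
Step 22: x=[2.8165] v=[0.1894]
First v>=0 after going negative at step 22, time=2.2000

Answer: 2.2000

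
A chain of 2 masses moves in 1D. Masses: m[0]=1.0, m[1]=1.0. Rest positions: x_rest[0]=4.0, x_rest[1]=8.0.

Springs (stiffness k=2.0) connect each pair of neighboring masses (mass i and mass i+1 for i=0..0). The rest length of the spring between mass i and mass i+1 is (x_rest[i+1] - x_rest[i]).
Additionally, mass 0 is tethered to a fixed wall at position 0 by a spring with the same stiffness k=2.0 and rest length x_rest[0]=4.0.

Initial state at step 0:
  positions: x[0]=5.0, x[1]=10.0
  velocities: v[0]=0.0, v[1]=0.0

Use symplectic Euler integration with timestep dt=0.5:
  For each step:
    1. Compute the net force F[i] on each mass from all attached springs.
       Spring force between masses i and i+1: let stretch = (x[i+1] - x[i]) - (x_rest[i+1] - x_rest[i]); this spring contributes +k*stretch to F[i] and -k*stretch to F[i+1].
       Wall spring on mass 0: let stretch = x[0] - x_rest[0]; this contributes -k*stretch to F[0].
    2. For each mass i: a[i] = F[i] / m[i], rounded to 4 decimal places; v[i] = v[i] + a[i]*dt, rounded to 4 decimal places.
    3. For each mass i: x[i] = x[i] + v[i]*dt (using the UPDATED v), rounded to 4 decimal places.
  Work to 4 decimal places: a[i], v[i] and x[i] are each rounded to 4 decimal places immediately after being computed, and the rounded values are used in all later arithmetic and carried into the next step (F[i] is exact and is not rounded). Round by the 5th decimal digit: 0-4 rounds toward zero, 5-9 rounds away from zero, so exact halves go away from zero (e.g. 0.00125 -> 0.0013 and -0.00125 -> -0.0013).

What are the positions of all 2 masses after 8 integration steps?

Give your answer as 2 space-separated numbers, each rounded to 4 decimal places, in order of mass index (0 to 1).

Step 0: x=[5.0000 10.0000] v=[0.0000 0.0000]
Step 1: x=[5.0000 9.5000] v=[0.0000 -1.0000]
Step 2: x=[4.7500 8.7500] v=[-0.5000 -1.5000]
Step 3: x=[4.1250 8.0000] v=[-1.2500 -1.5000]
Step 4: x=[3.3750 7.3125] v=[-1.5000 -1.3750]
Step 5: x=[2.9063 6.6563] v=[-0.9375 -1.3125]
Step 6: x=[2.8594 6.1251] v=[-0.0938 -1.0625]
Step 7: x=[3.0157 5.9610] v=[0.3125 -0.3282]
Step 8: x=[3.1368 6.3243] v=[0.2421 0.7265]

Answer: 3.1368 6.3243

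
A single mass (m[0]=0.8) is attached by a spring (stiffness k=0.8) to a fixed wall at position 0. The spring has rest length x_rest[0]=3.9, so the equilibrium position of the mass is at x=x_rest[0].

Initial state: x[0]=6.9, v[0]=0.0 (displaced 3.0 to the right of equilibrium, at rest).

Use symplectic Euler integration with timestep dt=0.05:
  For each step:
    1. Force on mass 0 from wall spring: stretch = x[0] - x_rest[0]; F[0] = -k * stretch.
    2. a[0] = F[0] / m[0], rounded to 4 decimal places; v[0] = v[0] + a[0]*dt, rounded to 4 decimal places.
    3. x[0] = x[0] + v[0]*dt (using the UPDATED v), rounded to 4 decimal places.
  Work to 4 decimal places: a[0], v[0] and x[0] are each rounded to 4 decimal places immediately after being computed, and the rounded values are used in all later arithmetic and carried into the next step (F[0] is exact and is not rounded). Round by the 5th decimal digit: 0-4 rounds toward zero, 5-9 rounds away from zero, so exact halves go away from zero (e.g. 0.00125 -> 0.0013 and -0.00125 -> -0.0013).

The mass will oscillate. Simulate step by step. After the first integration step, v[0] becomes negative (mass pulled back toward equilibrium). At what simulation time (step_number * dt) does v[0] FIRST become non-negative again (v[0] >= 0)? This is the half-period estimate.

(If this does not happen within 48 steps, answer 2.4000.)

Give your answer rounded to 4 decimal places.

Answer: 2.4000

Derivation:
Step 0: x=[6.9000] v=[0.0000]
Step 1: x=[6.8925] v=[-0.1500]
Step 2: x=[6.8775] v=[-0.2996]
Step 3: x=[6.8551] v=[-0.4485]
Step 4: x=[6.8253] v=[-0.5963]
Step 5: x=[6.7882] v=[-0.7426]
Step 6: x=[6.7439] v=[-0.8870]
Step 7: x=[6.6924] v=[-1.0292]
Step 8: x=[6.6340] v=[-1.1688]
Step 9: x=[6.5687] v=[-1.3055]
Step 10: x=[6.4968] v=[-1.4389]
Step 11: x=[6.4184] v=[-1.5687]
Step 12: x=[6.3337] v=[-1.6946]
Step 13: x=[6.2429] v=[-1.8163]
Step 14: x=[6.1462] v=[-1.9334]
Step 15: x=[6.0439] v=[-2.0457]
Step 16: x=[5.9363] v=[-2.1529]
Step 17: x=[5.8236] v=[-2.2547]
Step 18: x=[5.7061] v=[-2.3509]
Step 19: x=[5.5840] v=[-2.4412]
Step 20: x=[5.4577] v=[-2.5254]
Step 21: x=[5.3275] v=[-2.6033]
Step 22: x=[5.1938] v=[-2.6747]
Step 23: x=[5.0568] v=[-2.7394]
Step 24: x=[4.9169] v=[-2.7972]
Step 25: x=[4.7745] v=[-2.8480]
Step 26: x=[4.6299] v=[-2.8917]
Step 27: x=[4.4835] v=[-2.9282]
Step 28: x=[4.3356] v=[-2.9574]
Step 29: x=[4.1866] v=[-2.9792]
Step 30: x=[4.0369] v=[-2.9935]
Step 31: x=[3.8869] v=[-3.0003]
Step 32: x=[3.7369] v=[-2.9996]
Step 33: x=[3.5873] v=[-2.9914]
Step 34: x=[3.4385] v=[-2.9758]
Step 35: x=[3.2909] v=[-2.9527]
Step 36: x=[3.1448] v=[-2.9222]
Step 37: x=[3.0006] v=[-2.8844]
Step 38: x=[2.8586] v=[-2.8394]
Step 39: x=[2.7192] v=[-2.7873]
Step 40: x=[2.5828] v=[-2.7283]
Step 41: x=[2.4497] v=[-2.6624]
Step 42: x=[2.3202] v=[-2.5899]
Step 43: x=[2.1947] v=[-2.5109]
Step 44: x=[2.0734] v=[-2.4256]
Step 45: x=[1.9567] v=[-2.3343]
Step 46: x=[1.8448] v=[-2.2371]
Step 47: x=[1.7381] v=[-2.1343]
Step 48: x=[1.6368] v=[-2.0262]
v[0] did not become non-negative within 48 steps; using fallback time=2.4000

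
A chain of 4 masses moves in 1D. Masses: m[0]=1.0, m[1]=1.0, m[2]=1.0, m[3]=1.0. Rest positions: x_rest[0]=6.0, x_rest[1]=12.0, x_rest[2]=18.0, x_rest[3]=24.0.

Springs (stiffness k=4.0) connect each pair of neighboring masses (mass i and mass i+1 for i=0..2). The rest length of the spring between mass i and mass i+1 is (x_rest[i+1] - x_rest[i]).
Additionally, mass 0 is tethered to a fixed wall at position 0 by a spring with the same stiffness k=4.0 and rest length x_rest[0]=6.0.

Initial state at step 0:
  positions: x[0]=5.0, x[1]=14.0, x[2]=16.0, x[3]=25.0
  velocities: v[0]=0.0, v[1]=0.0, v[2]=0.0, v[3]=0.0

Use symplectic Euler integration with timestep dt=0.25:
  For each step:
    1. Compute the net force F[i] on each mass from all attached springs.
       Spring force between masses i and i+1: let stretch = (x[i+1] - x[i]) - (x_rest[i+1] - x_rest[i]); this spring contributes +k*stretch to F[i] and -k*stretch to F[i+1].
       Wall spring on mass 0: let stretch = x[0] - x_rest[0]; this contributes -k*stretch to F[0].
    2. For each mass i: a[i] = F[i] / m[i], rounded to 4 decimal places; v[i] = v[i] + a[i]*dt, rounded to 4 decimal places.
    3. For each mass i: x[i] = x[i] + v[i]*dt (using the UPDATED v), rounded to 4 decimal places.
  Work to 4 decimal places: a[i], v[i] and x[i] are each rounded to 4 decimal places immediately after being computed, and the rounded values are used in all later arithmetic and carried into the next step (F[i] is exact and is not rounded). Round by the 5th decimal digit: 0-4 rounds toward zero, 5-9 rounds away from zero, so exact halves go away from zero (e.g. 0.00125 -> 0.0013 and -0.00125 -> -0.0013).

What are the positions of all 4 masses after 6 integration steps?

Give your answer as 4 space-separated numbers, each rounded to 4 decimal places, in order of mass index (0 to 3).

Step 0: x=[5.0000 14.0000 16.0000 25.0000] v=[0.0000 0.0000 0.0000 0.0000]
Step 1: x=[6.0000 12.2500 17.7500 24.2500] v=[4.0000 -7.0000 7.0000 -3.0000]
Step 2: x=[7.0625 10.3125 19.7500 23.3750] v=[4.2500 -7.7500 8.0000 -3.5000]
Step 3: x=[7.1719 9.9219 20.2969 23.0938] v=[0.4375 -1.5625 2.1875 -1.1250]
Step 4: x=[6.1758 11.4375 18.9493 23.6133] v=[-3.9844 6.0625 -5.3906 2.0781]
Step 5: x=[4.9512 13.5157 16.8897 24.4668] v=[-4.8985 8.3126 -8.2384 3.4141]
Step 6: x=[4.6299 14.2962 15.8809 24.9261] v=[-1.2852 3.1221 -4.0353 1.8370]

Answer: 4.6299 14.2962 15.8809 24.9261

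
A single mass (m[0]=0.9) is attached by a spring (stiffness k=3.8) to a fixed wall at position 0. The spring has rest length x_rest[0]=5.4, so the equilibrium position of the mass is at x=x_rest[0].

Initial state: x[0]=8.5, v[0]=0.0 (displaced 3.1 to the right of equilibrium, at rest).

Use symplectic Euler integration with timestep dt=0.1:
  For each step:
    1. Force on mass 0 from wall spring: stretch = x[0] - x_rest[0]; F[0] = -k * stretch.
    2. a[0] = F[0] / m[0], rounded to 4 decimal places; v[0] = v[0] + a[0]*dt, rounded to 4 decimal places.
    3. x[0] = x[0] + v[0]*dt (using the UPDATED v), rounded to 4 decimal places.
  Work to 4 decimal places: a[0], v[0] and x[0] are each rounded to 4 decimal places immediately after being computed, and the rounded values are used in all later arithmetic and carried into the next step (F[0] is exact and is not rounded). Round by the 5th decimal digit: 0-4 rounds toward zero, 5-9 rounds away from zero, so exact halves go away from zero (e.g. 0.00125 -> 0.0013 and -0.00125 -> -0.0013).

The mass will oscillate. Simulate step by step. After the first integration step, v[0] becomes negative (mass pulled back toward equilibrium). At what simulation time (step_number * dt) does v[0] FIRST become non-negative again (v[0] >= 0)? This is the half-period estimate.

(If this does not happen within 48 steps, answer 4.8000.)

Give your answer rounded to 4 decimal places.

Answer: 1.6000

Derivation:
Step 0: x=[8.5000] v=[0.0000]
Step 1: x=[8.3691] v=[-1.3089]
Step 2: x=[8.1129] v=[-2.5625]
Step 3: x=[7.7421] v=[-3.7080]
Step 4: x=[7.2724] v=[-4.6969]
Step 5: x=[6.7237] v=[-5.4875]
Step 6: x=[6.1191] v=[-6.0464]
Step 7: x=[5.4841] v=[-6.3500]
Step 8: x=[4.8456] v=[-6.3855]
Step 9: x=[4.2305] v=[-6.1514]
Step 10: x=[3.6647] v=[-5.6576]
Step 11: x=[3.1722] v=[-4.9249]
Step 12: x=[2.7738] v=[-3.9843]
Step 13: x=[2.4863] v=[-2.8755]
Step 14: x=[2.3218] v=[-1.6453]
Step 15: x=[2.2872] v=[-0.3456]
Step 16: x=[2.3841] v=[0.9687]
First v>=0 after going negative at step 16, time=1.6000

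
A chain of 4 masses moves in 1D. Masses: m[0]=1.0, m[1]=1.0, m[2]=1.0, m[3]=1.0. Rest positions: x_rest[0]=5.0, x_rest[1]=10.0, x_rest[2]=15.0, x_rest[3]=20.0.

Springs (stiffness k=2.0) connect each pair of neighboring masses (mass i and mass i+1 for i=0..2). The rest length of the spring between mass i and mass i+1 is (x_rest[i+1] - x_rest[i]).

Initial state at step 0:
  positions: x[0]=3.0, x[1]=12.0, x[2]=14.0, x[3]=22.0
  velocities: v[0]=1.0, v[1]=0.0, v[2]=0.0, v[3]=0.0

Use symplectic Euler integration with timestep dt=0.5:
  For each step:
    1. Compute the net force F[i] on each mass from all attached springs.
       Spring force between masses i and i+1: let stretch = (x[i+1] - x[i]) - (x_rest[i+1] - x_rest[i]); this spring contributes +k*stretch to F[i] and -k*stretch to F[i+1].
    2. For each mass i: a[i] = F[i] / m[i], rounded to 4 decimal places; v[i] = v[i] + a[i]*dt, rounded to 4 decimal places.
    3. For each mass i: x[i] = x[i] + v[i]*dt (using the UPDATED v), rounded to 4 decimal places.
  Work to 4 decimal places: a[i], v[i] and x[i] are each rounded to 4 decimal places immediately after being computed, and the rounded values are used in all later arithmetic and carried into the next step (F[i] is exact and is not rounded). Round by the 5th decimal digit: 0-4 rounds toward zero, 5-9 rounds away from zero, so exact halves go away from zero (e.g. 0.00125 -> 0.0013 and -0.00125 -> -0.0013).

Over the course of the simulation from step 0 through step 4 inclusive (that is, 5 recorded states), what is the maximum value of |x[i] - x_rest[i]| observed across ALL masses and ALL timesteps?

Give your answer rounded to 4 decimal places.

Step 0: x=[3.0000 12.0000 14.0000 22.0000] v=[1.0000 0.0000 0.0000 0.0000]
Step 1: x=[5.5000 8.5000 17.0000 20.5000] v=[5.0000 -7.0000 6.0000 -3.0000]
Step 2: x=[7.0000 7.7500 17.5000 19.7500] v=[3.0000 -1.5000 1.0000 -1.5000]
Step 3: x=[6.3750 11.5000 14.2500 20.3750] v=[-1.2500 7.5000 -6.5000 1.2500]
Step 4: x=[5.8125 14.0625 12.6875 20.4375] v=[-1.1250 5.1250 -3.1250 0.1250]
Max displacement = 4.0625

Answer: 4.0625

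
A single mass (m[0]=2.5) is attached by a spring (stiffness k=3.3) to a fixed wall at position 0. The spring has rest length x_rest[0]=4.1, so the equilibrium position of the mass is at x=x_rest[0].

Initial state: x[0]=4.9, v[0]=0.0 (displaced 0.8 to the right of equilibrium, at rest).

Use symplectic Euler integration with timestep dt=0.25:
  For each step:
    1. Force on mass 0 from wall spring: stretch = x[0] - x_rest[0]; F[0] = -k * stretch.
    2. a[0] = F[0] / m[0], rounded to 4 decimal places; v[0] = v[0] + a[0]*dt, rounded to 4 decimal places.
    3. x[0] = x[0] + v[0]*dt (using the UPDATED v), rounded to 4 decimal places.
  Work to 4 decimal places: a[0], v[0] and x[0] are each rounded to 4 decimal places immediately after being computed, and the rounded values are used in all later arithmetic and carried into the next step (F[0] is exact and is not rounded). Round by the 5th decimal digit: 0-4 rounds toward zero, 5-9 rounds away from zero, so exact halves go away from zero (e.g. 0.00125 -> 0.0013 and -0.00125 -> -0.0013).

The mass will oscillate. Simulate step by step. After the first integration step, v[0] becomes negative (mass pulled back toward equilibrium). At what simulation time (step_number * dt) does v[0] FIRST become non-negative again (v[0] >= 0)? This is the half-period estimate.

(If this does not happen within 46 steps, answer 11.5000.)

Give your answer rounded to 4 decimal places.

Answer: 2.7500

Derivation:
Step 0: x=[4.9000] v=[0.0000]
Step 1: x=[4.8340] v=[-0.2640]
Step 2: x=[4.7075] v=[-0.5062]
Step 3: x=[4.5308] v=[-0.7067]
Step 4: x=[4.3186] v=[-0.8489]
Step 5: x=[4.0883] v=[-0.9211]
Step 6: x=[3.8590] v=[-0.9173]
Step 7: x=[3.6496] v=[-0.8378]
Step 8: x=[3.4773] v=[-0.6892]
Step 9: x=[3.3564] v=[-0.4837]
Step 10: x=[3.2968] v=[-0.2383]
Step 11: x=[3.3035] v=[0.0268]
First v>=0 after going negative at step 11, time=2.7500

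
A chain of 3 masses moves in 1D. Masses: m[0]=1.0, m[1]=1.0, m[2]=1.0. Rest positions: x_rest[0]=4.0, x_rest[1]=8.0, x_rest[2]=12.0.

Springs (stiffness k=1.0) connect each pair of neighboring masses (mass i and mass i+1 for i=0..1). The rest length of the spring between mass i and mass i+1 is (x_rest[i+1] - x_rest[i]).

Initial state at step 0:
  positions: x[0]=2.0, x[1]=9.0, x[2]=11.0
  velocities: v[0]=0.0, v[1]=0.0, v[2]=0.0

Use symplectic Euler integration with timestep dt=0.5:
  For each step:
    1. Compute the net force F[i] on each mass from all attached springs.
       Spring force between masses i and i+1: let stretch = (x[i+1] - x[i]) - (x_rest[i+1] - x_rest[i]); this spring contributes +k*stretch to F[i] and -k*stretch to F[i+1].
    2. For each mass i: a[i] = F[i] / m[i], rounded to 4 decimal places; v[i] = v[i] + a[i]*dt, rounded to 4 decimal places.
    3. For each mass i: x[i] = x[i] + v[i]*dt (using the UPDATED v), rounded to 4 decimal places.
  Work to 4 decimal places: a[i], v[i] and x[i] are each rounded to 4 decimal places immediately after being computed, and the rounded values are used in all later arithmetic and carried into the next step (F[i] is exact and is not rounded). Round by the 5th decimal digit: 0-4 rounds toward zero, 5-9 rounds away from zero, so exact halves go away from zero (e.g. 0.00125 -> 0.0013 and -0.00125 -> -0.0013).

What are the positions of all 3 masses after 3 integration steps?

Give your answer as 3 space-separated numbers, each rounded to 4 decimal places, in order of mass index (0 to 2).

Step 0: x=[2.0000 9.0000 11.0000] v=[0.0000 0.0000 0.0000]
Step 1: x=[2.7500 7.7500 11.5000] v=[1.5000 -2.5000 1.0000]
Step 2: x=[3.7500 6.1875 12.0625] v=[2.0000 -3.1250 1.1250]
Step 3: x=[4.3594 5.4844 12.1563] v=[1.2188 -1.4063 0.1875]

Answer: 4.3594 5.4844 12.1563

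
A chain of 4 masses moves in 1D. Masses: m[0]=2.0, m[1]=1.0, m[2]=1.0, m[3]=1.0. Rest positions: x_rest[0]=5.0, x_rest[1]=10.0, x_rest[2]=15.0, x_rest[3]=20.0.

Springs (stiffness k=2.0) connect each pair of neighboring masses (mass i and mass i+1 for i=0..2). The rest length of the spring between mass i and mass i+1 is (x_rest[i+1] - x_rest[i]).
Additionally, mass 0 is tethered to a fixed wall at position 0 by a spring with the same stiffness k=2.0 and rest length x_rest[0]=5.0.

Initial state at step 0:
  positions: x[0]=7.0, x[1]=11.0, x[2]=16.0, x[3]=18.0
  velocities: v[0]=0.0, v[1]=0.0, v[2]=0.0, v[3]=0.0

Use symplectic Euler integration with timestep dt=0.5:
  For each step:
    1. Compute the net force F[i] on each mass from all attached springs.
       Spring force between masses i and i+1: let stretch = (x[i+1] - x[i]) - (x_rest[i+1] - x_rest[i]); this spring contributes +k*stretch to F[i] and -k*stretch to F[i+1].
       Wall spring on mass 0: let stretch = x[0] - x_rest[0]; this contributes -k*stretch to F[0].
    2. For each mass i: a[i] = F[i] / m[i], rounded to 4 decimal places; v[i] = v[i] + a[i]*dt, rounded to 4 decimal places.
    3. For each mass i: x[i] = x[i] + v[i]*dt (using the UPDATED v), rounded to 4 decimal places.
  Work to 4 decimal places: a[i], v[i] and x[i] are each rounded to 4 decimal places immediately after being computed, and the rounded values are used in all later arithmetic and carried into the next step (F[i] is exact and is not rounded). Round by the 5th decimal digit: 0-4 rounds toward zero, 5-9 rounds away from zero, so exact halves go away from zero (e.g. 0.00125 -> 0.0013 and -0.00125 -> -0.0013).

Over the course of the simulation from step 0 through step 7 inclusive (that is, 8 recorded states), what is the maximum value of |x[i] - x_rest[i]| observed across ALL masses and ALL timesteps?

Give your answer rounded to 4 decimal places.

Step 0: x=[7.0000 11.0000 16.0000 18.0000] v=[0.0000 0.0000 0.0000 0.0000]
Step 1: x=[6.2500 11.5000 14.5000 19.5000] v=[-1.5000 1.0000 -3.0000 3.0000]
Step 2: x=[5.2500 10.8750 14.0000 21.0000] v=[-2.0000 -1.2500 -1.0000 3.0000]
Step 3: x=[4.3438 9.0000 15.4375 21.5000] v=[-1.8125 -3.7500 2.8750 1.0000]
Step 4: x=[3.5157 8.0157 16.6875 21.4688] v=[-1.6563 -1.9687 2.5000 -0.0625]
Step 5: x=[2.9336 9.1173 15.9923 21.5469] v=[-1.1642 2.2031 -1.3905 0.1562]
Step 6: x=[3.1641 10.5645 14.6369 21.3477] v=[0.4609 2.8944 -2.7109 -0.3984]
Step 7: x=[4.4537 10.3477 14.6007 20.2931] v=[2.5791 -0.4336 -0.0725 -2.1092]
Max displacement = 2.0664

Answer: 2.0664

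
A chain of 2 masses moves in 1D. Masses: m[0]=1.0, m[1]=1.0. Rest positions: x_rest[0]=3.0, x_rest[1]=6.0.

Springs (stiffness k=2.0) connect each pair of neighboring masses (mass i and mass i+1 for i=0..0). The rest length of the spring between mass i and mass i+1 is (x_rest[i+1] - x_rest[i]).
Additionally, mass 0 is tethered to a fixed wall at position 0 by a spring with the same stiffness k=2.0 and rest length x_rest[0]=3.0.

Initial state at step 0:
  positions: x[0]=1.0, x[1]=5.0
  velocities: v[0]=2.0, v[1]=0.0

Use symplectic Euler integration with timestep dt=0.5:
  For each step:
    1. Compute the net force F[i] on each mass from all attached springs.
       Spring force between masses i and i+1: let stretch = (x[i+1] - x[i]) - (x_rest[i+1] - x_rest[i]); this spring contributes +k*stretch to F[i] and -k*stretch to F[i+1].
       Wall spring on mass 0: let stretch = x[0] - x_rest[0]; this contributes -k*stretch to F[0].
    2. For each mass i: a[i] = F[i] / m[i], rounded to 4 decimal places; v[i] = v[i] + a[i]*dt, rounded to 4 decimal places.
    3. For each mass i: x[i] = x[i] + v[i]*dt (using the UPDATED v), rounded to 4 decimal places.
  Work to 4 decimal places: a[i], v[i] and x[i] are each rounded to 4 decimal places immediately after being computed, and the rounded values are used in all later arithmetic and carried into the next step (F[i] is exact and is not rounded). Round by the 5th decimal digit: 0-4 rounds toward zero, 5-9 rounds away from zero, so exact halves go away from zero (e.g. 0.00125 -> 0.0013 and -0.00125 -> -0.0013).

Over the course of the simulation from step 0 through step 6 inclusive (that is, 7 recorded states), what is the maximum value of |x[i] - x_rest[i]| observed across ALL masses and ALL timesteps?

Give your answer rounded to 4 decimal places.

Answer: 2.8750

Derivation:
Step 0: x=[1.0000 5.0000] v=[2.0000 0.0000]
Step 1: x=[3.5000 4.5000] v=[5.0000 -1.0000]
Step 2: x=[4.7500 5.0000] v=[2.5000 1.0000]
Step 3: x=[3.7500 6.8750] v=[-2.0000 3.7500]
Step 4: x=[2.4375 8.6875] v=[-2.6250 3.6250]
Step 5: x=[3.0313 8.8750] v=[1.1875 0.3750]
Step 6: x=[5.0313 7.6407] v=[3.9999 -2.4687]
Max displacement = 2.8750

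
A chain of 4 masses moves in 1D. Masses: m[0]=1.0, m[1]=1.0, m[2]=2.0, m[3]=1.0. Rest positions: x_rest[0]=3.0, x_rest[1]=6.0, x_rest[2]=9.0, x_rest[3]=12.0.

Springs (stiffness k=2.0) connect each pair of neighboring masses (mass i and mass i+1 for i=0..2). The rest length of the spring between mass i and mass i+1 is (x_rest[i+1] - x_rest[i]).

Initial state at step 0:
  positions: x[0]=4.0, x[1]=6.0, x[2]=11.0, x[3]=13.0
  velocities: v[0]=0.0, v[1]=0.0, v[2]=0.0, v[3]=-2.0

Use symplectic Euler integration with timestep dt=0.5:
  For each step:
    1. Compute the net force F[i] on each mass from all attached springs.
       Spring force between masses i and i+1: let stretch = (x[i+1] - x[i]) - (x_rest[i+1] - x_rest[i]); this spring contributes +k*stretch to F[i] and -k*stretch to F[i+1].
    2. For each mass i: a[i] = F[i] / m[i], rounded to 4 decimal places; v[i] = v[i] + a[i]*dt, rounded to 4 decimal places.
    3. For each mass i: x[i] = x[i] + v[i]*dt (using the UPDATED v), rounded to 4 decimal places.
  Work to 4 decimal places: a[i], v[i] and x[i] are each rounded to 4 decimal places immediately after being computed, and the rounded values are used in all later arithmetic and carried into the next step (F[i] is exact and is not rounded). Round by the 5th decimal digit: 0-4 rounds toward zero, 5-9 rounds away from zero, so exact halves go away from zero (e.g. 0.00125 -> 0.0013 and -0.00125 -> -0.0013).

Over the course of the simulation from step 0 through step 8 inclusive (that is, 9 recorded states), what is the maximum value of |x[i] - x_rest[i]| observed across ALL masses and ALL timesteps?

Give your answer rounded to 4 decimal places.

Step 0: x=[4.0000 6.0000 11.0000 13.0000] v=[0.0000 0.0000 0.0000 -2.0000]
Step 1: x=[3.5000 7.5000 10.2500 12.5000] v=[-1.0000 3.0000 -1.5000 -1.0000]
Step 2: x=[3.5000 8.3750 9.3750 12.3750] v=[0.0000 1.7500 -1.7500 -0.2500]
Step 3: x=[4.4375 7.3125 9.0000 12.2500] v=[1.8750 -2.1250 -0.7500 -0.2500]
Step 4: x=[5.3125 5.6563 9.0157 12.0000] v=[1.7500 -3.3125 0.0313 -0.5000]
Step 5: x=[4.8594 5.5079 8.9376 11.7579] v=[-0.9062 -0.2969 -0.1563 -0.4843]
Step 6: x=[3.2306 6.7501 8.7071 11.6056] v=[-3.2577 2.4843 -0.4610 -0.3046]
Step 7: x=[1.8615 7.2110 8.7120 11.5041] v=[-2.7382 0.9218 0.0098 -0.2031]
Step 8: x=[1.6672 5.7477 9.0397 11.5065] v=[-0.3887 -2.9267 0.6554 0.0048]
Max displacement = 2.3750

Answer: 2.3750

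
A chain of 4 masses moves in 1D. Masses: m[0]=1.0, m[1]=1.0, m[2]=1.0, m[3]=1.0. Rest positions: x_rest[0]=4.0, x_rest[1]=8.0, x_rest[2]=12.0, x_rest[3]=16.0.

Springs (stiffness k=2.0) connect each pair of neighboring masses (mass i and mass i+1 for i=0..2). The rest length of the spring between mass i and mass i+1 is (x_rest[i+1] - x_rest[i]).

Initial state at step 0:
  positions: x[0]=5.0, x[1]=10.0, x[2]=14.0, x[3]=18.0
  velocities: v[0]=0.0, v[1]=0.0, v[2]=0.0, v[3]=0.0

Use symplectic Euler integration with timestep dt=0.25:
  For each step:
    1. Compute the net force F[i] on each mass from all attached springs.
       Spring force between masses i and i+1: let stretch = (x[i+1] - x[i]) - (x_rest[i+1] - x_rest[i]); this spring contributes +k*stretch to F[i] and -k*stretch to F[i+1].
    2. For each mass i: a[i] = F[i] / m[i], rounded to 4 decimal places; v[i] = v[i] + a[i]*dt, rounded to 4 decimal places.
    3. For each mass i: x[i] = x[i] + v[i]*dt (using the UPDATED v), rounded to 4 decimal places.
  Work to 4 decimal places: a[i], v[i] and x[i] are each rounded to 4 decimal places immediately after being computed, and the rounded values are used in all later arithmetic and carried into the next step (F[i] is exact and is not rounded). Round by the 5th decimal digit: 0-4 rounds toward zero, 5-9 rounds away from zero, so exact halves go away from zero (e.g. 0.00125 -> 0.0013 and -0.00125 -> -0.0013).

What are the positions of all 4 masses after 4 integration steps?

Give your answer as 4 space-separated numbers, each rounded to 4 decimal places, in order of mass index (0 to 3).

Answer: 5.8463 9.3369 13.8291 17.9879

Derivation:
Step 0: x=[5.0000 10.0000 14.0000 18.0000] v=[0.0000 0.0000 0.0000 0.0000]
Step 1: x=[5.1250 9.8750 14.0000 18.0000] v=[0.5000 -0.5000 0.0000 0.0000]
Step 2: x=[5.3438 9.6719 13.9844 18.0000] v=[0.8750 -0.8125 -0.0625 0.0000]
Step 3: x=[5.6036 9.4668 13.9317 17.9981] v=[1.0391 -0.8203 -0.2110 -0.0078]
Step 4: x=[5.8463 9.3369 13.8291 17.9879] v=[0.9707 -0.5195 -0.4103 -0.0410]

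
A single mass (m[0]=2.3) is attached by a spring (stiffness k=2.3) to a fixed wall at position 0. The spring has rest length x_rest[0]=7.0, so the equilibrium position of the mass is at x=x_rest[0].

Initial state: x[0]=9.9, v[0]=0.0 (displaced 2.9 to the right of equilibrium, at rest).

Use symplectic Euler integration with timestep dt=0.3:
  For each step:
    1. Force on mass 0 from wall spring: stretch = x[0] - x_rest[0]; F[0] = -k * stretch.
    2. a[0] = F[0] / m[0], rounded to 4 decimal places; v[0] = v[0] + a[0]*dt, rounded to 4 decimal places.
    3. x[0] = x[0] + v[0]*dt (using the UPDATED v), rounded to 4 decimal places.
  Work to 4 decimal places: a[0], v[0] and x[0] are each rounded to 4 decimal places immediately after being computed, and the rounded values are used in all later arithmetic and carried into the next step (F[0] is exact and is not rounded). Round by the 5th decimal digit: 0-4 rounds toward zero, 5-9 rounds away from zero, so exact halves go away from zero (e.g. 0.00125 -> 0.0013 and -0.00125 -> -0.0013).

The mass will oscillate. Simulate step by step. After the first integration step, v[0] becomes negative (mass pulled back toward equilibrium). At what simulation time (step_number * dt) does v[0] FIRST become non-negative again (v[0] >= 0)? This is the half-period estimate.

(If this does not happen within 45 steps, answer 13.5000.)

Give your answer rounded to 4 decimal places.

Step 0: x=[9.9000] v=[0.0000]
Step 1: x=[9.6390] v=[-0.8700]
Step 2: x=[9.1405] v=[-1.6617]
Step 3: x=[8.4493] v=[-2.3039]
Step 4: x=[7.6277] v=[-2.7387]
Step 5: x=[6.7496] v=[-2.9270]
Step 6: x=[5.8940] v=[-2.8519]
Step 7: x=[5.1380] v=[-2.5201]
Step 8: x=[4.5496] v=[-1.9615]
Step 9: x=[4.1817] v=[-1.2264]
Step 10: x=[4.0674] v=[-0.3809]
Step 11: x=[4.2171] v=[0.4989]
First v>=0 after going negative at step 11, time=3.3000

Answer: 3.3000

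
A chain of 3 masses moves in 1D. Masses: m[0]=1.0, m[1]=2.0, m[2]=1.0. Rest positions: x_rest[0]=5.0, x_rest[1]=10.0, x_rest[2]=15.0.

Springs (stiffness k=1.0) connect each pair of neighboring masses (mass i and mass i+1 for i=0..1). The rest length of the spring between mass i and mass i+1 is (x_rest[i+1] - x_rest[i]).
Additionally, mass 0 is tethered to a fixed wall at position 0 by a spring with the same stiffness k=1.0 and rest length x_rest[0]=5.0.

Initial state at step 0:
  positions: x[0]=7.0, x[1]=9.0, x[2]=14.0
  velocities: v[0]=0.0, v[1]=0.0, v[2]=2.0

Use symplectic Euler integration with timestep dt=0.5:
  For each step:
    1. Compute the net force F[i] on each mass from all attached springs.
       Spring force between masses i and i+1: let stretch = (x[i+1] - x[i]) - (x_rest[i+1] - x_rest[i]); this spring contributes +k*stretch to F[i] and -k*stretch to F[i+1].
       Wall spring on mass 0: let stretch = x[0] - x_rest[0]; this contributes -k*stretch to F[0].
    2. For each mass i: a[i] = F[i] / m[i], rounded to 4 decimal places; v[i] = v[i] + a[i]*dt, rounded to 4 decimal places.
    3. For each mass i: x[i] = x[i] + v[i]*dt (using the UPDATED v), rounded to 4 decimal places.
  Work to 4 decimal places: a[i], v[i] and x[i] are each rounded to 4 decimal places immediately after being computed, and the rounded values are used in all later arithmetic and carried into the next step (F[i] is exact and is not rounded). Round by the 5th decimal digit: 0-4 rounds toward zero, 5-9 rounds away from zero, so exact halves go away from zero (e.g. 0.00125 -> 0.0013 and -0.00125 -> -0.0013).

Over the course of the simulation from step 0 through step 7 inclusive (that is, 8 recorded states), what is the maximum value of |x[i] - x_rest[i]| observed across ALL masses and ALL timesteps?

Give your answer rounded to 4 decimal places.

Answer: 2.9439

Derivation:
Step 0: x=[7.0000 9.0000 14.0000] v=[0.0000 0.0000 2.0000]
Step 1: x=[5.7500 9.3750 15.0000] v=[-2.5000 0.7500 2.0000]
Step 2: x=[3.9688 10.0000 15.8438] v=[-3.5625 1.2500 1.6875]
Step 3: x=[2.7032 10.6016 16.4766] v=[-2.5313 1.2032 1.2656]
Step 4: x=[2.7364 10.9503 16.8907] v=[0.0663 0.6974 0.8281]
Step 5: x=[4.1390 11.0148 17.0697] v=[2.8051 0.1290 0.3579]
Step 6: x=[6.2258 10.9767 16.9849] v=[4.1735 -0.0763 -0.1696]
Step 7: x=[7.9439 11.0958 16.6481] v=[3.4361 0.2381 -0.6737]
Max displacement = 2.9439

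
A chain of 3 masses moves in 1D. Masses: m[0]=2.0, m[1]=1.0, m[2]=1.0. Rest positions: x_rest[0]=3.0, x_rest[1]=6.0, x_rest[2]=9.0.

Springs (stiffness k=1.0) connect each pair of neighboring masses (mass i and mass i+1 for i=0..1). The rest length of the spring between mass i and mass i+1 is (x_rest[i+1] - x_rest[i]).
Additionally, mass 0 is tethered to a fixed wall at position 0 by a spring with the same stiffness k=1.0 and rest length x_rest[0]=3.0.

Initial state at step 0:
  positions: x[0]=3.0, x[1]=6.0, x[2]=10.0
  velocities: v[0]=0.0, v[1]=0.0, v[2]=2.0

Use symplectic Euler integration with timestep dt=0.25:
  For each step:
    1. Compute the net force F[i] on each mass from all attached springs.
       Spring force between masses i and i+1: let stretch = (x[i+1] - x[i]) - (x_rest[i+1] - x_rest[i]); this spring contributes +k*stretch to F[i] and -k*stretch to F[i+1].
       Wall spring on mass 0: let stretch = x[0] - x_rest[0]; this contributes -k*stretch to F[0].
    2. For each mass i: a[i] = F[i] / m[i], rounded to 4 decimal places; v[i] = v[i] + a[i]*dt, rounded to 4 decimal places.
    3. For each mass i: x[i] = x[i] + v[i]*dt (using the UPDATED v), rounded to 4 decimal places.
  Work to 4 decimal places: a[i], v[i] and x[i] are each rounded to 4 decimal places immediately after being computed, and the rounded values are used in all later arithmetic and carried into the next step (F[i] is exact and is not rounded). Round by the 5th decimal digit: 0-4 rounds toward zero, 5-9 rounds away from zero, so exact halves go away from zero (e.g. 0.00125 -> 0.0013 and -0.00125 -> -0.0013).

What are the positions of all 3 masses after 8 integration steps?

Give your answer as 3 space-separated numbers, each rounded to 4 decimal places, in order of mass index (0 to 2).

Step 0: x=[3.0000 6.0000 10.0000] v=[0.0000 0.0000 2.0000]
Step 1: x=[3.0000 6.0625 10.4375] v=[0.0000 0.2500 1.7500]
Step 2: x=[3.0020 6.2070 10.7891] v=[0.0078 0.5781 1.4063]
Step 3: x=[3.0103 6.4376 11.0418] v=[0.0332 0.9224 1.0108]
Step 4: x=[3.0316 6.7418 11.1943] v=[0.0853 1.2166 0.6098]
Step 5: x=[3.0741 7.0924 11.2560] v=[0.1701 1.4022 0.2467]
Step 6: x=[3.1461 7.4520 11.2450] v=[0.2881 1.4385 -0.0442]
Step 7: x=[3.2544 7.7796 11.1844] v=[0.4331 1.3103 -0.2425]
Step 8: x=[3.4024 8.0372 11.0985] v=[0.5920 1.0302 -0.3437]

Answer: 3.4024 8.0372 11.0985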